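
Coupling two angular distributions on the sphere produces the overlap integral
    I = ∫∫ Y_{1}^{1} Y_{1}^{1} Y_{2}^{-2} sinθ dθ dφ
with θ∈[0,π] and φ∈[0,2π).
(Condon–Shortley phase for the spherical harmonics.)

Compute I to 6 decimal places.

Checks pass: Σm=0; 4 even; l₃=2∈[0,2].
(2·1+1)(2·1+1)(2·2+1) = 45
Δ: 0! 2! 2! / 5! → 1/30
sum: t=0:+1/1 = 1/1
3j²(1 1 2; 0 0 0) = Δ·Π!·Σ² = 2/15  (sign +1)
sum: t=0:+1/4 = 1/4
3j²(1 1 2; 1 1 -2) = Δ·Π!·Σ² = 1/5  (sign +1)
combine: 4πI² = 45·2/15·1/5 = 6/5
take √, sign +1: I = 0.30901936

0.309019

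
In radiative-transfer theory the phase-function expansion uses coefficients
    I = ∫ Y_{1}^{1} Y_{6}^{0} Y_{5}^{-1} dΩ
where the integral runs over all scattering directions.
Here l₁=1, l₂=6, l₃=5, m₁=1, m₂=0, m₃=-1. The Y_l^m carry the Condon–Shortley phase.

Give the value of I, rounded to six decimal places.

0.158246

Rules hold: Σm=0, L=12 even, 5≤5≤7.
N = 3·13·11 = 429
Δ = 2!·0!·10!/13! = 1/858
Racah Σ t=1..1: t=1:−1/14400 = -1/14400
⇒ 3j(1 6 5; 0 0 0)² = 6/143, sgn +1
Racah Σ t=0..0: t=0:+1/34560 = 1/34560
⇒ 3j(1 6 5; 1 0 -1)² = 5/286, sgn +1
4πI² = N·(3j₀)²·(3jₘ)² = 45/143
I = +1·√(0.314685/4π) = 0.15824621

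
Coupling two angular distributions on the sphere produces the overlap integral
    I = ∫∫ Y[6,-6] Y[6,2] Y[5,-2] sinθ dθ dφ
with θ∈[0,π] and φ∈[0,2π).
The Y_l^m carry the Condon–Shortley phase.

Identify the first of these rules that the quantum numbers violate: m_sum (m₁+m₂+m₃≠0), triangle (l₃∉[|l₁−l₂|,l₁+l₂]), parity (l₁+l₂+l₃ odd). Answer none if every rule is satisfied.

m_sum

m₁+m₂+m₃ = -6 + 2 − 2 = -6  ✗
triangle: |6−6|=0 ≤ l₃=5 ≤ 6+6=12
parity: l₁+l₂+l₃ = 17 is odd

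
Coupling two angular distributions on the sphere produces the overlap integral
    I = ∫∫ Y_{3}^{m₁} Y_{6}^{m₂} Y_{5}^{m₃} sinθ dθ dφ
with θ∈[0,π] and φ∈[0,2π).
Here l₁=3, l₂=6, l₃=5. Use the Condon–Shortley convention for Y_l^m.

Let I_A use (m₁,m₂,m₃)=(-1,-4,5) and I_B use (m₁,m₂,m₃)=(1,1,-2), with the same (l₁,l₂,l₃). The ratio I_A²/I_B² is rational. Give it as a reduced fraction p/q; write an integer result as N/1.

18/5

Same 3,6,5: normalisation and zero-m 3j drop out of the ratio.
A: Δ: 4! 2! 8! / 15! → 1/675675; sum: t=2:+1/322560 = 1/322560; 3j²(3 6 5; -1 -4 5) = Δ·Π!·Σ² = 18/1001  (sign +1)
B: Δ: 4! 2! 8! / 15! → 1/675675; sum: t=0:+1/241920 t=1:−1/8640 t=2:+1/5760 = 1/16128; 3j²(3 6 5; 1 1 -2) = Δ·Π!·Σ² = 5/1001  (sign -1)
I_A²/I_B² = (18/1001)/(5/1001) = 18/5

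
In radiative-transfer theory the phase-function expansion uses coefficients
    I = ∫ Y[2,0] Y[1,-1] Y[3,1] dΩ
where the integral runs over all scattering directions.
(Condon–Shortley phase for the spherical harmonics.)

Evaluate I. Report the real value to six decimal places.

m-sum 0 ✓  L=6 even ✓  1≤3≤3 ✓
Π(2lᵢ+1) = 5×3×7 = 105
triangle coeff Δ(2,1,3) = 1/105
Σ_t [0,0]: t=0:+1/4 = 1/4
(3j)²=3/35 [(2 1 3; 0 0 0)], sign=-1
Σ_t [0,0]: t=0:+1/8 = 1/8
(3j)²=2/35 [(2 1 3; 0 -1 1)], sign=+1
⇒ 4πI² = 18/35
I = (-1)√(18/35/(4π)) = -0.20230066

-0.202301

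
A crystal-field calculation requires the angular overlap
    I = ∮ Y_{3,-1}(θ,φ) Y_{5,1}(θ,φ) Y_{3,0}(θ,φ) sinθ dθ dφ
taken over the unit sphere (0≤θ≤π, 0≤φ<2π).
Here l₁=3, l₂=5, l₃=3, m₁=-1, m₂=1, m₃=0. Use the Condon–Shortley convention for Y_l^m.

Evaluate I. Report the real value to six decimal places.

0.000000

Σlᵢ=11 odd — θ-integrand is odd under cosθ→−cosθ; I=0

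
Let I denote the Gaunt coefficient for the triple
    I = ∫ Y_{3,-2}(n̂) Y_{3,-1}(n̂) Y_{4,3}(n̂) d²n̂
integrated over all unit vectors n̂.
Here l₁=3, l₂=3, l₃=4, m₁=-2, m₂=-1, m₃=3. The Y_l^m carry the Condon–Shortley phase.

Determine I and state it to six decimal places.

m-sum 0 ✓  L=10 even ✓  0≤4≤6 ✓
Π(2lᵢ+1) = 7×7×9 = 441
triangle coeff Δ(3,3,4) = 1/34650
Σ_t [0,2]: t=0:+1/72 t=1:−1/16 t=2:+1/72 = -5/144
(3j)²=2/77 [(3 3 4; 0 0 0)], sign=-1
Σ_t [1,2]: t=1:−1/144 t=2:+1/288 = -1/288
(3j)²=1/99 [(3 3 4; -2 -1 3)], sign=+1
⇒ 4πI² = 14/121
I = (-1)√(14/121/(4π)) = -0.09595473

-0.095955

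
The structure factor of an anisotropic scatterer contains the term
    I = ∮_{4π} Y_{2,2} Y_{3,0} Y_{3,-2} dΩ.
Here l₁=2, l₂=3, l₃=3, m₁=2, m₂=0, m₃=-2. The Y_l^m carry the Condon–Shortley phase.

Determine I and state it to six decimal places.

-0.188063

m-sum 0 ✓  L=8 even ✓  1≤3≤5 ✓
Π(2lᵢ+1) = 5×7×7 = 245
triangle coeff Δ(2,3,3) = 1/3780
Σ_t [0,2]: t=0:+1/24 t=1:−1/4 t=2:+1/24 = -1/6
(3j)²=4/105 [(2 3 3; 0 0 0)], sign=+1
Σ_t [0,0]: t=0:+1/24 = 1/24
(3j)²=1/21 [(2 3 3; 2 0 -2)], sign=-1
⇒ 4πI² = 4/9
I = (-1)√(4/9/(4π)) = -0.18806319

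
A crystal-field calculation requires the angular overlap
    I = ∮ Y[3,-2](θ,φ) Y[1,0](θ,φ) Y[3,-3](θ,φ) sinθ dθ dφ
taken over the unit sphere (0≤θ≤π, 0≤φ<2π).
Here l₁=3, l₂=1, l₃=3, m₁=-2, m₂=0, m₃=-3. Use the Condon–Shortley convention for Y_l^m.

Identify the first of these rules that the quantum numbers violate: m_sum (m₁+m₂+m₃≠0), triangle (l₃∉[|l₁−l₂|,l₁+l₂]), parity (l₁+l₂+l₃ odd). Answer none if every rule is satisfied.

Σmᵢ = -5  ✗
l₃∈[|l₁−l₂|,l₁+l₂]=[2,4], have l₃=3
Σlᵢ = 7 ⇒ odd

m_sum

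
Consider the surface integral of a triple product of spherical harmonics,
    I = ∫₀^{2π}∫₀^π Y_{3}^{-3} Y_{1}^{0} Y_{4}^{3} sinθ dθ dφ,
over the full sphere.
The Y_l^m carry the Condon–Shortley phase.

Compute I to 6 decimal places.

Rules hold: Σm=0, L=8 even, 2≤4≤4.
N = 7·3·9 = 189
Δ = 0!·6!·2!/9! = 1/252
Racah Σ t=0..0: t=0:+1/36 = 1/36
⇒ 3j(3 1 4; 0 0 0)² = 4/63, sgn +1
Racah Σ t=0..0: t=0:+1/720 = 1/720
⇒ 3j(3 1 4; -3 0 3)² = 1/36, sgn -1
4πI² = N·(3j₀)²·(3jₘ)² = 1/3
I = -1·√(0.333333/4π) = -0.16286750

-0.162868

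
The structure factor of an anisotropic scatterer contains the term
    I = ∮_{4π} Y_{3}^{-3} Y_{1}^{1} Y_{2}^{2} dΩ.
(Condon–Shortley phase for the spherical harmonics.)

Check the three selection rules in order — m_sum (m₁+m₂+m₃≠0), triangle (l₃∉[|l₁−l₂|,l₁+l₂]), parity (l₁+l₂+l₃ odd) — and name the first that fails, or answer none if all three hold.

m₁+m₂+m₃ = -3 + 1 + 2 = 0  ✓
triangle: |3−1|=2 ≤ l₃=2 ≤ 3+1=4  ✓
parity: l₁+l₂+l₃ = 6 is even  ✓

none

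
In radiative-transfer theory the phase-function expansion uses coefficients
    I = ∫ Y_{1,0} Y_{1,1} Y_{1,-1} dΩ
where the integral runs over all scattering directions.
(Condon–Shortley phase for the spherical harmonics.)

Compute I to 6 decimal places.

Σlᵢ=3 odd — θ-integrand is odd under cosθ→−cosθ; I=0

0.000000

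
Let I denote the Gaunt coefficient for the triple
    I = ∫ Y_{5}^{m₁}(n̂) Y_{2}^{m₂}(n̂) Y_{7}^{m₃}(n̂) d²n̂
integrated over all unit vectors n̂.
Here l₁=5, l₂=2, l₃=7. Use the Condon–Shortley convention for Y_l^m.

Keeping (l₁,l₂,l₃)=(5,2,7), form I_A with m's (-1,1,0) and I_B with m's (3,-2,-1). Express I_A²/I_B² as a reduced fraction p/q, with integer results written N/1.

l's match ⇒ only the (l;m) 3-j factors differ between A and B.
A: triangle coeff Δ(5,2,7) = 1/15015; Σ_t [0,0]: t=0:+1/103680 = 1/103680; (3j)²=7/429 [(5 2 7; -1 1 0)], sign=-1
B: triangle coeff Δ(5,2,7) = 1/15015; Σ_t [0,0]: t=0:+1/1935360 = 1/1935360; (3j)²=1/1001 [(5 2 7; 3 -2 -1)], sign=+1
I_A²/I_B² = (7/429)/(1/1001) = 49/3

49/3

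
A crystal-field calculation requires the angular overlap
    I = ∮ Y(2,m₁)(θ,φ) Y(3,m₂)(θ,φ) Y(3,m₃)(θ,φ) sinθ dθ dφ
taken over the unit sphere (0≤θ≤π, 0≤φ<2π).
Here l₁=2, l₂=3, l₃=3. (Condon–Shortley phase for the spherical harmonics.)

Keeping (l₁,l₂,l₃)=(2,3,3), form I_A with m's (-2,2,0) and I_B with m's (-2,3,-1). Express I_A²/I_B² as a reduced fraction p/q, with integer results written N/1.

2/1

Same 2,3,3: normalisation and zero-m 3j drop out of the ratio.
A: Δ: 2! 2! 4! / 9! → 1/3780; sum: t=2:+1/24 = 1/24; 3j²(2 3 3; -2 2 0) = Δ·Π!·Σ² = 1/21  (sign -1)
B: Δ: 2! 2! 4! / 9! → 1/3780; sum: t=2:+1/96 = 1/96; 3j²(2 3 3; -2 3 -1) = Δ·Π!·Σ² = 1/42  (sign +1)
I_A²/I_B² = (1/21)/(1/42) = 2/1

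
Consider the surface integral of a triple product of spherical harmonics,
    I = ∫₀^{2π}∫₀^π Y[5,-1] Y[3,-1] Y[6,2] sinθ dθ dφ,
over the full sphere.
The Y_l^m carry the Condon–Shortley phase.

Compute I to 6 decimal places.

Rules hold: Σm=0, L=14 even, 2≤6≤8.
N = 11·7·13 = 1001
Δ = 2!·8!·4!/15! = 1/675675
Racah Σ t=0..2: t=0:+1/8640 t=1:−1/2304 t=2:+1/8640 = -7/34560
⇒ 3j(5 3 6; 0 0 0)² = 7/429, sgn -1
Racah Σ t=0..2: t=0:+1/11520 t=1:−1/4320 t=2:+1/27648 = -1/9216
⇒ 3j(5 3 6; -1 -1 2)² = 2/143, sgn -1
4πI² = N·(3j₀)²·(3jₘ)² = 98/429
I = +1·√(0.228438/4π) = 0.13482780

0.134828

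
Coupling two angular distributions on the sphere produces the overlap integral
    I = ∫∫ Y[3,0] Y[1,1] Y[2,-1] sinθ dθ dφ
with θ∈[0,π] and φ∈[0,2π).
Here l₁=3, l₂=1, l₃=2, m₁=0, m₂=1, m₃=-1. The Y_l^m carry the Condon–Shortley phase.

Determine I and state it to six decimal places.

m-sum 0 ✓  L=6 even ✓  2≤2≤4 ✓
Π(2lᵢ+1) = 7×3×5 = 105
triangle coeff Δ(3,1,2) = 1/105
Σ_t [1,1]: t=1:−1/4 = -1/4
(3j)²=3/35 [(3 1 2; 0 0 0)], sign=-1
Σ_t [2,2]: t=2:+1/12 = 1/12
(3j)²=1/35 [(3 1 2; 0 1 -1)], sign=-1
⇒ 4πI² = 9/35
I = (+1)√(9/35/(4π)) = 0.14304817

0.143048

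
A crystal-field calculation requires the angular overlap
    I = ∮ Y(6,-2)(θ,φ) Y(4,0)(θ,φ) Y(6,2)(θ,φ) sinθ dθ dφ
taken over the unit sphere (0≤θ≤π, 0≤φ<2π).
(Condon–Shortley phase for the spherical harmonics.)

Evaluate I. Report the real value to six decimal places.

Checks pass: Σm=0; 16 even; l₃=6∈[2,10].
(2·6+1)(2·4+1)(2·6+1) = 1521
Δ: 4! 8! 4! / 17! → 1/15315300
sum: t=0:+1/829440 t=1:−1/25920 t=2:+1/9216 t=3:−1/25920 t=4:+1/829440 = 7/207360
3j²(6 4 6; 0 0 0) = Δ·Π!·Σ² = 28/2431  (sign +1)
sum: t=0:+1/23224320 t=1:−1/181440 t=2:+1/23040 t=3:−1/25920 t=4:+1/331776 = 11/4644864
3j²(6 4 6; -2 0 2) = Δ·Π!·Σ² = 11/55692  (sign +1)
combine: 4πI² = 1521·28/2431·11/55692 = 1/289
take √, sign +1: I = 0.01659381

0.016594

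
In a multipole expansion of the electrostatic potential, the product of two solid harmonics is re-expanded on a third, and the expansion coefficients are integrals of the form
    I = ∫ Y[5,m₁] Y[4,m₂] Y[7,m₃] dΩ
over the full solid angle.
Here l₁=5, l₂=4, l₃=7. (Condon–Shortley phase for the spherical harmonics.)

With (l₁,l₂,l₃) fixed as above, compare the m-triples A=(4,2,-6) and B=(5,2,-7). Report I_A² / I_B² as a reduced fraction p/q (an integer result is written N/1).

4/35

l's match ⇒ only the (l;m) 3-j factors differ between A and B.
A: triangle coeff Δ(5,4,7) = 1/6126120; Σ_t [0,1]: t=0:+1/7257600 t=1:−1/4838400 = -1/14515200; (3j)²=3/1190 [(5 4 7; 4 2 -6)], sign=+1
B: triangle coeff Δ(5,4,7) = 1/6126120; Σ_t [0,0]: t=0:+1/58060800 = 1/58060800; (3j)²=3/136 [(5 4 7; 5 2 -7)], sign=+1
I_A²/I_B² = (3/1190)/(3/136) = 4/35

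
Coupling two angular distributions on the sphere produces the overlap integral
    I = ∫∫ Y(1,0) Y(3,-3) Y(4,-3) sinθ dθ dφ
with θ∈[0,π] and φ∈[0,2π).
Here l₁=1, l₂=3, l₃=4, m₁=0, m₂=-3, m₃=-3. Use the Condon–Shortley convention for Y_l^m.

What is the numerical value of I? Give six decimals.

Σmᵢ = -6 ≠ 0, so the φ-integral vanishes; I = 0

0.000000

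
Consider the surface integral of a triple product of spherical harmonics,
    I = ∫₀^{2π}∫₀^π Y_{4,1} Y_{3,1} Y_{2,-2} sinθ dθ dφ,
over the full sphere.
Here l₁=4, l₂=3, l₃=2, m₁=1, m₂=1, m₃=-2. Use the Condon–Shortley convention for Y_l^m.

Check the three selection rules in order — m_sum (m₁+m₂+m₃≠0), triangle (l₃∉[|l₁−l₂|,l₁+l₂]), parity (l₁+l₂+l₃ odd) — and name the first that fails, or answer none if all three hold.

parity

azimuthal sum: 1 + 1 − 2 = 0  ✓
1 ≤ 2 ≤ 7 (triangle on l)  ✓
L = 4 + 3 + 2 = 9 (odd)  ✗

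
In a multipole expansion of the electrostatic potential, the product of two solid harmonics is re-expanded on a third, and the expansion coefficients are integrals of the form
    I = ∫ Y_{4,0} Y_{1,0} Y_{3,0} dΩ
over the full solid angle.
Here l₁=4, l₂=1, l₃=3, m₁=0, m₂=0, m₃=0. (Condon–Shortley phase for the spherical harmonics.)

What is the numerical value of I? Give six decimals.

m-sum 0 ✓  L=8 even ✓  3≤3≤5 ✓
Π(2lᵢ+1) = 9×3×7 = 189
triangle coeff Δ(4,1,3) = 1/252
Σ_t [1,1]: t=1:−1/36 = -1/36
(3j)²=4/63 [(4 1 3; 0 0 0)], sign=+1
(m-triple is (0,0,0) — same symbol as above.)
⇒ 4πI² = 16/21
I = (+1)√(16/21/(4π)) = 0.24623252

0.246233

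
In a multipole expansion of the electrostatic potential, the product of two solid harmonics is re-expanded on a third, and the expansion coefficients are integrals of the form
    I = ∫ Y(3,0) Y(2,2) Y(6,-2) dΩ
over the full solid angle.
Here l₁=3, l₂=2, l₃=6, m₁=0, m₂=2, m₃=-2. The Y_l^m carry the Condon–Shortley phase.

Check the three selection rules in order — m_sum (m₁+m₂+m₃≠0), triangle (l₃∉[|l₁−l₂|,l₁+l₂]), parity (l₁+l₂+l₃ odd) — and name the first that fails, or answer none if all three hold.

triangle

Σmᵢ = 0  ✓
l₃∈[|l₁−l₂|,l₁+l₂]=[1,5], have l₃=6  ✗
Σlᵢ = 11 ⇒ odd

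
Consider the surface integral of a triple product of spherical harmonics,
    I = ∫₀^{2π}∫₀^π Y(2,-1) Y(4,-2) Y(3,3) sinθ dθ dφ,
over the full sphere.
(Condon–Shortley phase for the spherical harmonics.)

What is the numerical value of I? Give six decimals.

0.000000

Σlᵢ=9 odd — θ-integrand is odd under cosθ→−cosθ; I=0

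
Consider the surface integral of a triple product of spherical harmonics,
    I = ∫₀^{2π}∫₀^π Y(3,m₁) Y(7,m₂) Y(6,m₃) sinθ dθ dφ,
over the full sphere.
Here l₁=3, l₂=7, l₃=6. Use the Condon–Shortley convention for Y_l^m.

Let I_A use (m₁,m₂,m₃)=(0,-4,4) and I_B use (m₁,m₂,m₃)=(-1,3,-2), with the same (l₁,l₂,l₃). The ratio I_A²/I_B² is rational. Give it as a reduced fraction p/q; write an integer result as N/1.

11/40

l's match ⇒ only the (l;m) 3-j factors differ between A and B.
A: triangle coeff Δ(3,7,6) = 1/2042040; Σ_t [1,3]: t=1:−1/967680 t=2:+1/1451520 t=3:−1/43545600 = -1/2721600; (3j)²=32/7735 [(3 7 6; 0 -4 4)], sign=-1
B: triangle coeff Δ(3,7,6) = 1/2042040; Σ_t [2,4]: t=2:+1/645120 t=3:−1/181440 t=4:+1/829440 = -1/362880; (3j)²=256/17017 [(3 7 6; -1 3 -2)], sign=-1
I_A²/I_B² = (32/7735)/(256/17017) = 11/40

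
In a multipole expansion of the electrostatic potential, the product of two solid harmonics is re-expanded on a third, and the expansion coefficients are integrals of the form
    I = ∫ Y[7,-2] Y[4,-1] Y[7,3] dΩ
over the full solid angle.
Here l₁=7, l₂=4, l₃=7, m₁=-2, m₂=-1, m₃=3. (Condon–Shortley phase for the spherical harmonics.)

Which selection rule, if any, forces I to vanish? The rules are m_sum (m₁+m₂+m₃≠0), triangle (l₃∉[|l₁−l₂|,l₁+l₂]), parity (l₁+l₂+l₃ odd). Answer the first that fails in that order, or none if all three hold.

azimuthal sum: -2 − 1 + 3 = 0  ✓
3 ≤ 7 ≤ 11 (triangle on l)  ✓
L = 7 + 4 + 7 = 18 (even)  ✓

none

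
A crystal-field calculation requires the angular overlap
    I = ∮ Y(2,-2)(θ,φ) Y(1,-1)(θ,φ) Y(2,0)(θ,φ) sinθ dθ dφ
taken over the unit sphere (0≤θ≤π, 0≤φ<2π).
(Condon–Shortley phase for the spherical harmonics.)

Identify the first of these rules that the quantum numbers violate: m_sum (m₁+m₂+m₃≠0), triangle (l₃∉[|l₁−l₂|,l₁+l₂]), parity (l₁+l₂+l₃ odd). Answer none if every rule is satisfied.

azimuthal sum: -2 − 1 + 0 = -3  ✗
1 ≤ 2 ≤ 3 (triangle on l)
L = 2 + 1 + 2 = 5 (odd)

m_sum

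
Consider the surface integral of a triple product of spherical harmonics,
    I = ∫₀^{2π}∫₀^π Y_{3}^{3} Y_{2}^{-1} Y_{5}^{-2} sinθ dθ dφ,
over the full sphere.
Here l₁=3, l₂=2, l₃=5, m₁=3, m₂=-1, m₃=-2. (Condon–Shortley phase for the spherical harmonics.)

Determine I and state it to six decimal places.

0.063396

Checks pass: Σm=0; 10 even; l₃=5∈[1,5].
(2·3+1)(2·2+1)(2·5+1) = 385
Δ: 0! 6! 4! / 11! → 1/2310
sum: t=0:+1/144 = 1/144
3j²(3 2 5; 0 0 0) = Δ·Π!·Σ² = 10/231  (sign -1)
sum: t=0:+1/4320 = 1/4320
3j²(3 2 5; 3 -1 -2) = Δ·Π!·Σ² = 1/330  (sign -1)
combine: 4πI² = 385·10/231·1/330 = 5/99
take √, sign +1: I = 0.06339609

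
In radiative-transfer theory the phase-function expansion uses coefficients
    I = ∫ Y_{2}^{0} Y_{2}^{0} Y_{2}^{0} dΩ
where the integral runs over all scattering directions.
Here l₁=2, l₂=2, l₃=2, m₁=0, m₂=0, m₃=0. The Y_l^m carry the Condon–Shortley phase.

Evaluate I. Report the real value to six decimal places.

0.180224

Checks pass: Σm=0; 6 even; l₃=2∈[0,4].
(2·2+1)(2·2+1)(2·2+1) = 125
Δ: 2! 2! 2! / 7! → 1/630
sum: t=0:+1/8 t=1:−1/1 t=2:+1/8 = -3/4
3j²(2 2 2; 0 0 0) = Δ·Π!·Σ² = 2/35  (sign -1)
(m-triple is (0,0,0) — same symbol as above.)
combine: 4πI² = 125·2/35·2/35 = 20/49
take √, sign +1: I = 0.18022375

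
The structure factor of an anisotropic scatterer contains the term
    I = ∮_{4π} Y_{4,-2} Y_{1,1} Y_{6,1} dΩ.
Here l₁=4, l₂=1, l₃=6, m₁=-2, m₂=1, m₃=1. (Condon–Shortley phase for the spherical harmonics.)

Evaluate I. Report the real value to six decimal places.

0.000000

l₃=6 ∉ [3,5] — triangle fails ⇒ I = 0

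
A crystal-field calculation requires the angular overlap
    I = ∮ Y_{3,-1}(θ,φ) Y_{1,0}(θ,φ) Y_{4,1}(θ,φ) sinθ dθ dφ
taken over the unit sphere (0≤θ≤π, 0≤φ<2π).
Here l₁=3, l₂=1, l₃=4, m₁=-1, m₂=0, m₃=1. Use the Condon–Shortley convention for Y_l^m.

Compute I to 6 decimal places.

-0.238414

Rules hold: Σm=0, L=8 even, 2≤4≤4.
N = 7·3·9 = 189
Δ = 0!·6!·2!/9! = 1/252
Racah Σ t=0..0: t=0:+1/36 = 1/36
⇒ 3j(3 1 4; 0 0 0)² = 4/63, sgn +1
Racah Σ t=0..0: t=0:+1/48 = 1/48
⇒ 3j(3 1 4; -1 0 1)² = 5/84, sgn -1
4πI² = N·(3j₀)²·(3jₘ)² = 5/7
I = -1·√(0.714286/4π) = -0.23841361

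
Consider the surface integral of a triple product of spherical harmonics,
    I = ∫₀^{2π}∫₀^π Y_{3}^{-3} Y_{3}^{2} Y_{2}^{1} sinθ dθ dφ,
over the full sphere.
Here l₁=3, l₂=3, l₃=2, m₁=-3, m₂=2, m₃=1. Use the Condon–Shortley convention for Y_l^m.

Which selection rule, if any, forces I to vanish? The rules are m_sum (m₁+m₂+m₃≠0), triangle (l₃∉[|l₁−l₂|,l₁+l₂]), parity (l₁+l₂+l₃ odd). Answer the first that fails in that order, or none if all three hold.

azimuthal sum: -3 + 2 + 1 = 0  ✓
0 ≤ 2 ≤ 6 (triangle on l)  ✓
L = 3 + 3 + 2 = 8 (even)  ✓

none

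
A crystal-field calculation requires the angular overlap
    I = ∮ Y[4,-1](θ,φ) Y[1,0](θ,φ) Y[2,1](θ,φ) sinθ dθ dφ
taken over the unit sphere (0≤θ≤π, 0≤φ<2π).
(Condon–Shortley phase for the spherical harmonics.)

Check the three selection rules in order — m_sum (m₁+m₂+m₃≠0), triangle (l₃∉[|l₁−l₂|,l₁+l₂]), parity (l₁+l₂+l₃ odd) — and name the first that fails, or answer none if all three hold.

triangle

m₁+m₂+m₃ = -1 + 0 + 1 = 0  ✓
triangle: |4−1|=3 ≤ l₃=2 ≤ 4+1=5  ✗
parity: l₁+l₂+l₃ = 7 is odd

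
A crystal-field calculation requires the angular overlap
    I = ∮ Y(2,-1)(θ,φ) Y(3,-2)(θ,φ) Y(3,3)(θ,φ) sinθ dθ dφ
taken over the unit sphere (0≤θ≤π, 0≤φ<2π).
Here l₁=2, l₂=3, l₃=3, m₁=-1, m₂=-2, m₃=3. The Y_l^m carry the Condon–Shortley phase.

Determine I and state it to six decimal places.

Rules hold: Σm=0, L=8 even, 1≤3≤5.
N = 5·7·7 = 245
Δ = 2!·2!·4!/9! = 1/3780
Racah Σ t=0..2: t=0:+1/24 t=1:−1/4 t=2:+1/24 = -1/6
⇒ 3j(2 3 3; 0 0 0)² = 4/105, sgn +1
Racah Σ t=1..1: t=1:−1/48 = -1/48
⇒ 3j(2 3 3; -1 -2 3)² = 5/84, sgn -1
4πI² = N·(3j₀)²·(3jₘ)² = 5/9
I = -1·√(0.555556/4π) = -0.21026104

-0.210261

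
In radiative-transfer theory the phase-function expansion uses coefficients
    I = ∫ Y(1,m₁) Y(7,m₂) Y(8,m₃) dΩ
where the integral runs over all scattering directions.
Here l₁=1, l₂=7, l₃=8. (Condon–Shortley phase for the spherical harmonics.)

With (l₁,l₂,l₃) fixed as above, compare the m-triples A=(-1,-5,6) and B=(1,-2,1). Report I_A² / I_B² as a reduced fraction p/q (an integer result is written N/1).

l's match ⇒ only the (l;m) 3-j factors differ between A and B.
A: triangle coeff Δ(1,7,8) = 1/2040; Σ_t [0,0]: t=0:+1/1916006400 = 1/1916006400; (3j)²=91/2040 [(1 7 8; -1 -5 6)], sign=+1
B: triangle coeff Δ(1,7,8) = 1/2040; Σ_t [0,0]: t=0:+1/87091200 = 1/87091200; (3j)²=7/680 [(1 7 8; 1 -2 1)], sign=-1
I_A²/I_B² = (91/2040)/(7/680) = 13/3

13/3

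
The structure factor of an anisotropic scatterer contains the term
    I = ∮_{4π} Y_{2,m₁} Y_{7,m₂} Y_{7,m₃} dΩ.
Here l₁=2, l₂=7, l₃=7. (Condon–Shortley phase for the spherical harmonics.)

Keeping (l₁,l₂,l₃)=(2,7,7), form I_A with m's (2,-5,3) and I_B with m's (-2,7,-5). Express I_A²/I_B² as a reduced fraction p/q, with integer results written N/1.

396/91

l's match ⇒ only the (l;m) 3-j factors differ between A and B.
A: triangle coeff Δ(2,7,7) = 1/185640; Σ_t [0,0]: t=0:+1/29030400 = 1/29030400; (3j)²=99/7735 [(2 7 7; 2 -5 3)], sign=+1
B: triangle coeff Δ(2,7,7) = 1/185640; Σ_t [2,2]: t=2:+1/1916006400 = 1/1916006400; (3j)²=1/340 [(2 7 7; -2 7 -5)], sign=+1
I_A²/I_B² = (99/7735)/(1/340) = 396/91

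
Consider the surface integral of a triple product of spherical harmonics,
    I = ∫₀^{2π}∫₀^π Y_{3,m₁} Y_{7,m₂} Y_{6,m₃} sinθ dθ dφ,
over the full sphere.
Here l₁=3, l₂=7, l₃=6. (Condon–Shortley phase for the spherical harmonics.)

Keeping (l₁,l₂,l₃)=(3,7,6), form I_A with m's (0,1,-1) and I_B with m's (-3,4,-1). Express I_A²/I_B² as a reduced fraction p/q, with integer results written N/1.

Shared (l₁,l₂,l₃)=(3,7,6): N and (l;000)² cancel in I_A²/I_B².
A: Δ = 4!·2!·10!/17! = 1/2042040; Racah Σ t=1..3: t=1:−1/362880 t=2:+1/69120 t=3:−1/172800 = 43/7257600; ⇒ 3j(3 7 6; 0 1 -1)² = 1849/170170, sgn -1
B: Δ = 4!·2!·10!/17! = 1/2042040; Racah Σ t=4..4: t=4:+1/1451520 = 1/1451520; ⇒ 3j(3 7 6; -3 4 -1)² = 75/3094, sgn -1
I_A²/I_B² = (1849/170170)/(75/3094) = 1849/4125

1849/4125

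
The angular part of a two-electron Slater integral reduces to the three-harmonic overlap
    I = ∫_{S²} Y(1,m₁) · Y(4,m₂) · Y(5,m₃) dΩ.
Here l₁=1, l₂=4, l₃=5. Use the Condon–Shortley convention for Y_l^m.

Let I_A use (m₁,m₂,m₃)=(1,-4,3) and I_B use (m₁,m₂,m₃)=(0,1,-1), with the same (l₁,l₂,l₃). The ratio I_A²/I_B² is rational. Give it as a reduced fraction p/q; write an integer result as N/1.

l's match ⇒ only the (l;m) 3-j factors differ between A and B.
A: triangle coeff Δ(1,4,5) = 1/495; Σ_t [0,0]: t=0:+1/80640 = 1/80640; (3j)²=1/495 [(1 4 5; 1 -4 3)], sign=+1
B: triangle coeff Δ(1,4,5) = 1/495; Σ_t [0,0]: t=0:+1/720 = 1/720; (3j)²=8/165 [(1 4 5; 0 1 -1)], sign=+1
I_A²/I_B² = (1/495)/(8/165) = 1/24

1/24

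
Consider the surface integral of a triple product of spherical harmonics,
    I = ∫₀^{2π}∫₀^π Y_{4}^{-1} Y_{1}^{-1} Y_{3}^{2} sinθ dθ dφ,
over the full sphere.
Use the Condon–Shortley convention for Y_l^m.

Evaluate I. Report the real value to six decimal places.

Rules hold: Σm=0, L=8 even, 3≤3≤5.
N = 9·3·7 = 189
Δ = 2!·6!·0!/9! = 1/252
Racah Σ t=1..1: t=1:−1/36 = -1/36
⇒ 3j(4 1 3; 0 0 0)² = 4/63, sgn +1
Racah Σ t=0..0: t=0:+1/240 = 1/240
⇒ 3j(4 1 3; -1 -1 2)² = 1/84, sgn -1
4πI² = N·(3j₀)²·(3jₘ)² = 1/7
I = -1·√(0.142857/4π) = -0.10662181

-0.106622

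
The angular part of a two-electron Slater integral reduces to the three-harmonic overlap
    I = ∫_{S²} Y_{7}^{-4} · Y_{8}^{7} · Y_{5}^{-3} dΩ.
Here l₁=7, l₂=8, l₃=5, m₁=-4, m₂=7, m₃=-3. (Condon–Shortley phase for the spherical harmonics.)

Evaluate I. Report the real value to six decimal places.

Checks pass: Σm=0; 20 even; l₃=5∈[1,15].
(2·7+1)(2·8+1)(2·5+1) = 2805
Δ: 10! 4! 6! / 21! → 1/814773960
sum: t=3:−1/87091200 t=4:+1/4976640 t=5:−1/2073600 t=6:+1/4976640 t=7:−1/87091200 = -1/9676800
3j²(7 8 5; 0 0 0) = Δ·Π!·Σ² = 360/46189  (sign +1)
sum: t=9:−1/1045094400 t=10:+1/2612736000 = -1/1741824000
3j²(7 8 5; -4 7 -3) = Δ·Π!·Σ² = 33/3230  (sign -1)
combine: 4πI² = 2805·360/46189·33/3230 = 17820/79781
take √, sign -1: I = -0.13332119

-0.133321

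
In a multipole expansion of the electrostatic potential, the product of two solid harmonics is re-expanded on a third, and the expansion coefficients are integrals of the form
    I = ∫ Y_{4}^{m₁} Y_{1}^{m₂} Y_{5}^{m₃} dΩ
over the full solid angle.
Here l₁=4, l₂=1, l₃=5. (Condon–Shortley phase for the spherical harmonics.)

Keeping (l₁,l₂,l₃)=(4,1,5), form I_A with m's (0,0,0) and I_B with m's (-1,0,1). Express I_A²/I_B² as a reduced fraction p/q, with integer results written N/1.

l's match ⇒ only the (l;m) 3-j factors differ between A and B.
A: triangle coeff Δ(4,1,5) = 1/495; Σ_t [0,0]: t=0:+1/576 = 1/576; (3j)²=5/99 [(4 1 5; 0 0 0)], sign=-1
B: triangle coeff Δ(4,1,5) = 1/495; Σ_t [0,0]: t=0:+1/720 = 1/720; (3j)²=8/165 [(4 1 5; -1 0 1)], sign=+1
I_A²/I_B² = (5/99)/(8/165) = 25/24

25/24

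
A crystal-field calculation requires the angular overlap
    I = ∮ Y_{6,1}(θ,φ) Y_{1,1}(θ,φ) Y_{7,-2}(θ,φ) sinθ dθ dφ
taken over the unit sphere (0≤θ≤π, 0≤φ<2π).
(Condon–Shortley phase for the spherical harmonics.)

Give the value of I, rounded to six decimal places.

0.209937

m-sum 0 ✓  L=14 even ✓  5≤7≤7 ✓
Π(2lᵢ+1) = 13×3×15 = 585
triangle coeff Δ(6,1,7) = 1/1365
Σ_t [0,0]: t=0:+1/518400 = 1/518400
(3j)²=7/195 [(6 1 7; 0 0 0)], sign=-1
Σ_t [0,0]: t=0:+1/1209600 = 1/1209600
(3j)²=12/455 [(6 1 7; 1 1 -2)], sign=-1
⇒ 4πI² = 36/65
I = (+1)√(36/65/(4π)) = 0.20993732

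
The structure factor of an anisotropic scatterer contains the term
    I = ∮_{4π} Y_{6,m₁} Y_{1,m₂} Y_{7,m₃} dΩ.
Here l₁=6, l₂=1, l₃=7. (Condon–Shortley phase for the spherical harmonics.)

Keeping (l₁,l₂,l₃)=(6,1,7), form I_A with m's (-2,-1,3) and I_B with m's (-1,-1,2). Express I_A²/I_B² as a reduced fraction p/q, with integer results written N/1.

5/4

Shared (l₁,l₂,l₃)=(6,1,7): N and (l;000)² cancel in I_A²/I_B².
A: Δ = 0!·12!·2!/15! = 1/1365; Racah Σ t=0..0: t=0:+1/1935360 = 1/1935360; ⇒ 3j(6 1 7; -2 -1 3)² = 3/91, sgn +1
B: Δ = 0!·12!·2!/15! = 1/1365; Racah Σ t=0..0: t=0:+1/1209600 = 1/1209600; ⇒ 3j(6 1 7; -1 -1 2)² = 12/455, sgn -1
I_A²/I_B² = (3/91)/(12/455) = 5/4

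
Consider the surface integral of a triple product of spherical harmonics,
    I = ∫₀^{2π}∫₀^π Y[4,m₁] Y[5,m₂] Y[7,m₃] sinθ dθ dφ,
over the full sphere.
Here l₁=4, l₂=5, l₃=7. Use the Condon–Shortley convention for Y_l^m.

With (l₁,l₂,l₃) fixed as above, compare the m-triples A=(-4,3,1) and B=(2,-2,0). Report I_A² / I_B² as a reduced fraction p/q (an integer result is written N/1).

49/192

Shared (l₁,l₂,l₃)=(4,5,7): N and (l;000)² cancel in I_A²/I_B².
A: Δ = 2!·6!·8!/17! = 1/6126120; Racah Σ t=2..2: t=2:+1/2073600 = 1/2073600; ⇒ 3j(4 5 7; -4 3 1)² = 392/109395, sgn +1
B: Δ = 2!·6!·8!/17! = 1/6126120; Racah Σ t=0..2: t=0:+1/69120 t=1:−1/172800 t=2:+1/7257600 = 1/113400; ⇒ 3j(4 5 7; 2 -2 0)² = 512/36465, sgn -1
I_A²/I_B² = (392/109395)/(512/36465) = 49/192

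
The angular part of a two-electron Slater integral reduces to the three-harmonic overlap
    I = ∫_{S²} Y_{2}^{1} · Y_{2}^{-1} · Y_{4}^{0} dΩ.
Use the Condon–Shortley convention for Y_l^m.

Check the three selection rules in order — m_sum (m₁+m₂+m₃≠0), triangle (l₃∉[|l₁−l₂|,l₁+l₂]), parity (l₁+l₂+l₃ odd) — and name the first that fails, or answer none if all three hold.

none

Σmᵢ = 0  ✓
l₃∈[|l₁−l₂|,l₁+l₂]=[0,4], have l₃=4  ✓
Σlᵢ = 8 ⇒ even  ✓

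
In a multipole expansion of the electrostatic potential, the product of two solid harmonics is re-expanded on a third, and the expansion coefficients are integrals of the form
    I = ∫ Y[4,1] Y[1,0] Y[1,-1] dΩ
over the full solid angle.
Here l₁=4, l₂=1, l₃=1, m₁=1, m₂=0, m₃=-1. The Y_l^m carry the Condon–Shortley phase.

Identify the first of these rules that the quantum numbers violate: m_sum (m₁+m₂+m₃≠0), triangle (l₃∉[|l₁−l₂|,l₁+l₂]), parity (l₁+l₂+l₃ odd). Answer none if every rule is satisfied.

m₁+m₂+m₃ = 1 + 0 − 1 = 0  ✓
triangle: |4−1|=3 ≤ l₃=1 ≤ 4+1=5  ✗
parity: l₁+l₂+l₃ = 6 is even

triangle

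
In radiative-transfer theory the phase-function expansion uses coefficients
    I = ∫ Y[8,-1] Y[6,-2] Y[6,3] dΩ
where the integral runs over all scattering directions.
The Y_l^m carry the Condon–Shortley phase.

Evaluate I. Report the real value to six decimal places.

Checks pass: Σm=0; 20 even; l₃=6∈[2,14].
(2·8+1)(2·6+1)(2·6+1) = 2873
Δ: 8! 8! 4! / 21! → 1/1309458150
sum: t=2:+1/49766400 t=3:−1/3110400 t=4:+1/1327104 t=5:−1/3110400 t=6:+1/49766400 = 1/6635520
3j²(8 6 6; 0 0 0) = Δ·Π!·Σ² = 350/46189  (sign +1)
sum: t=1:−1/1219276800 t=2:+1/29030400 t=3:−1/6220800 t=4:+1/9953280 = -13/487710720
3j²(8 6 6; -1 -2 3) = Δ·Π!·Σ² = 52/24871  (sign +1)
combine: 4πI² = 2873·350/46189·52/24871 = 33800/742577
take √, sign +1: I = 0.06018422

0.060184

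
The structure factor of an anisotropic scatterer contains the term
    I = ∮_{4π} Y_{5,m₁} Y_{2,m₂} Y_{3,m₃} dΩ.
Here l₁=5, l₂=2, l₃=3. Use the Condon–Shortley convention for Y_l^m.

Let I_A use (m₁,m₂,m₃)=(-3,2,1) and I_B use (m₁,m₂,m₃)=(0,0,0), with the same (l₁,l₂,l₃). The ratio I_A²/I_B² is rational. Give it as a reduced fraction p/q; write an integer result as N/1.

Shared (l₁,l₂,l₃)=(5,2,3): N and (l;000)² cancel in I_A²/I_B².
A: Δ = 4!·6!·0!/11! = 1/2310; Racah Σ t=4..4: t=4:+1/1152 = 1/1152; ⇒ 3j(5 2 3; -3 2 1)² = 1/33, sgn +1
B: Δ = 4!·6!·0!/11! = 1/2310; Racah Σ t=2..2: t=2:+1/144 = 1/144; ⇒ 3j(5 2 3; 0 0 0)² = 10/231, sgn -1
I_A²/I_B² = (1/33)/(10/231) = 7/10

7/10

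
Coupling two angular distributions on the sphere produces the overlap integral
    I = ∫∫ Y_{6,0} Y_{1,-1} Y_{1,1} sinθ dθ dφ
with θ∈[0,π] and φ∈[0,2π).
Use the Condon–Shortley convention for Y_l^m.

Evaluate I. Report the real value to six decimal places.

triangle: need 5≤l₃≤7, have 1; I=0

0.000000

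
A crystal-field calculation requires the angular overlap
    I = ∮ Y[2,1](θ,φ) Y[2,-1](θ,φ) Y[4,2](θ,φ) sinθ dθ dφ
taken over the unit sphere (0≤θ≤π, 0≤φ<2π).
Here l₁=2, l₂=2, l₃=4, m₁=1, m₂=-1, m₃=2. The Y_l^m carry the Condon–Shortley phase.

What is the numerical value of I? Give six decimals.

Σmᵢ = 2 ≠ 0, so the φ-integral vanishes; I = 0

0.000000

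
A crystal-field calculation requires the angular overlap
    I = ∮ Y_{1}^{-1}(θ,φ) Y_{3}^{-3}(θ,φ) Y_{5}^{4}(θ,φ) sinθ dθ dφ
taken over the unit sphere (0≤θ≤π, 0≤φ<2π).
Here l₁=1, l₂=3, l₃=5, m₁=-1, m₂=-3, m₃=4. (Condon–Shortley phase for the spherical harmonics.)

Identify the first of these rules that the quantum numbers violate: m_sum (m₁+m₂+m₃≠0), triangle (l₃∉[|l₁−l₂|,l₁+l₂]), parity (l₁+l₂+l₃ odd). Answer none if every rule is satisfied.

triangle

m₁+m₂+m₃ = -1 − 3 + 4 = 0  ✓
triangle: |1−3|=2 ≤ l₃=5 ≤ 1+3=4  ✗
parity: l₁+l₂+l₃ = 9 is odd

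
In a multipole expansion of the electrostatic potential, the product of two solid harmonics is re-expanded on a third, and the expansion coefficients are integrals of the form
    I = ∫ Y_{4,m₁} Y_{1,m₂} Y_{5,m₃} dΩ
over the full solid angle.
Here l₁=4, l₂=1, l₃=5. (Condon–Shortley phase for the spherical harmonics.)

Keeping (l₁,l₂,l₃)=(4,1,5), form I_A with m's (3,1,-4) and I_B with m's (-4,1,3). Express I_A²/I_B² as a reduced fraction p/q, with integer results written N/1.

Shared (l₁,l₂,l₃)=(4,1,5): N and (l;000)² cancel in I_A²/I_B².
A: Δ = 0!·8!·2!/11! = 1/495; Racah Σ t=0..0: t=0:+1/10080 = 1/10080; ⇒ 3j(4 1 5; 3 1 -4)² = 4/55, sgn -1
B: Δ = 0!·8!·2!/11! = 1/495; Racah Σ t=0..0: t=0:+1/80640 = 1/80640; ⇒ 3j(4 1 5; -4 1 3)² = 1/495, sgn +1
I_A²/I_B² = (4/55)/(1/495) = 36/1

36/1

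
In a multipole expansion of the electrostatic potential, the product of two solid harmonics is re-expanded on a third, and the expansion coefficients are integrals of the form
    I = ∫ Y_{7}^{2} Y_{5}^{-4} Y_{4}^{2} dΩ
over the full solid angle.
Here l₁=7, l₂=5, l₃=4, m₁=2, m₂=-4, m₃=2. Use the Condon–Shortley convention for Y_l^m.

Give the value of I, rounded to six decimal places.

Checks pass: Σm=0; 16 even; l₃=4∈[2,12].
(2·7+1)(2·5+1)(2·4+1) = 1485
Δ: 8! 6! 2! / 17! → 1/6126120
sum: t=3:−1/69120 t=4:+1/20736 t=5:−1/69120 = 1/51840
3j²(7 5 4; 0 0 0) = Δ·Π!·Σ² = 280/21879  (sign +1)
sum: t=0:+1/4838400 t=1:−1/483840 = -1/537600
3j²(7 5 4; 2 -4 2) = Δ·Π!·Σ² = 2187/170170  (sign -1)
combine: 4πI² = 1485·280/21879·2187/170170 = 131220/537251
take √, sign -1: I = -0.13941403

-0.139414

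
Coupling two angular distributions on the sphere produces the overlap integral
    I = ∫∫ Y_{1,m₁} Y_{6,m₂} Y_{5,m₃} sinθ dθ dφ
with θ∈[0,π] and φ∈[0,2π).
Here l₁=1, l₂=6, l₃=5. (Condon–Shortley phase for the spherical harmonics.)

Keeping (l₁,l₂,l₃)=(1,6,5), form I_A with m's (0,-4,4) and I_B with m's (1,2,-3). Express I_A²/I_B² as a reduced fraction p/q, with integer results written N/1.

l's match ⇒ only the (l;m) 3-j factors differ between A and B.
A: triangle coeff Δ(1,6,5) = 1/858; Σ_t [1,1]: t=1:−1/362880 = -1/362880; (3j)²=10/429 [(1 6 5; 0 -4 4)], sign=+1
B: triangle coeff Δ(1,6,5) = 1/858; Σ_t [0,0]: t=0:+1/161280 = 1/161280; (3j)²=1/143 [(1 6 5; 1 2 -3)], sign=+1
I_A²/I_B² = (10/429)/(1/143) = 10/3

10/3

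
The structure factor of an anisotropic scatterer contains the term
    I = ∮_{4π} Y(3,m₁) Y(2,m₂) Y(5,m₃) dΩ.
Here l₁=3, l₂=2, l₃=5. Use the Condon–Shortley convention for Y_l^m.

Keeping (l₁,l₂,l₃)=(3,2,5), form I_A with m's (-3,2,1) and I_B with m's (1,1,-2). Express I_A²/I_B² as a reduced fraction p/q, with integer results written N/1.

1/105

Shared (l₁,l₂,l₃)=(3,2,5): N and (l;000)² cancel in I_A²/I_B².
A: Δ = 0!·6!·4!/11! = 1/2310; Racah Σ t=0..0: t=0:+1/17280 = 1/17280; ⇒ 3j(3 2 5; -3 2 1)² = 1/2310, sgn +1
B: Δ = 0!·6!·4!/11! = 1/2310; Racah Σ t=0..0: t=0:+1/288 = 1/288; ⇒ 3j(3 2 5; 1 1 -2)² = 1/22, sgn -1
I_A²/I_B² = (1/2310)/(1/22) = 1/105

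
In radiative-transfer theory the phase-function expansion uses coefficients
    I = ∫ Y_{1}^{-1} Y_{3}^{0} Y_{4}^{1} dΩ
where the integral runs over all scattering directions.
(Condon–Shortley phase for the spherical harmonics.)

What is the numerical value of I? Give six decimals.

-0.194664

m-sum 0 ✓  L=8 even ✓  2≤4≤4 ✓
Π(2lᵢ+1) = 3×7×9 = 189
triangle coeff Δ(1,3,4) = 1/252
Σ_t [0,0]: t=0:+1/36 = 1/36
(3j)²=4/63 [(1 3 4; 0 0 0)], sign=+1
Σ_t [0,0]: t=0:+1/72 = 1/72
(3j)²=5/126 [(1 3 4; -1 0 1)], sign=-1
⇒ 4πI² = 10/21
I = (-1)√(10/21/(4π)) = -0.19466390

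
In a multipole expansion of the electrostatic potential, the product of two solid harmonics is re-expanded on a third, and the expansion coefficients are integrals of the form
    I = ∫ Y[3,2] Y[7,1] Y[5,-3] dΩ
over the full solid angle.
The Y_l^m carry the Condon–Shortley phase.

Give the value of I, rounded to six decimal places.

l₁+l₂+l₃=15 is odd: 3j(l;000)=0 ⇒ I=0

0.000000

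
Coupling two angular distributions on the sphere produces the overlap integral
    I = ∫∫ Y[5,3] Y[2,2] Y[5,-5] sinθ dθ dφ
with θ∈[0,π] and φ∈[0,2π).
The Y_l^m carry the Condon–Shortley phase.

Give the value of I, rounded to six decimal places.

m-sum 0 ✓  L=12 even ✓  3≤5≤7 ✓
Π(2lᵢ+1) = 11×5×11 = 605
triangle coeff Δ(5,2,5) = 1/38610
Σ_t [0,2]: t=0:+1/2880 t=1:−1/576 t=2:+1/2880 = -1/960
(3j)²=10/429 [(5 2 5; 0 0 0)], sign=+1
Σ_t [2,2]: t=2:+1/161280 = 1/161280
(3j)²=1/143 [(5 2 5; 3 2 -5)], sign=+1
⇒ 4πI² = 50/507
I = (+1)√(50/507/(4π)) = 0.08858824

0.088588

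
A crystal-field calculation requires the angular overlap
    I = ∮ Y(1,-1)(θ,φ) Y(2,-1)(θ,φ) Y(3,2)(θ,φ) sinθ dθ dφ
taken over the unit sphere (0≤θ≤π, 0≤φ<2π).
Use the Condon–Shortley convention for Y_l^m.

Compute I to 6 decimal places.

m-sum 0 ✓  L=6 even ✓  1≤3≤3 ✓
Π(2lᵢ+1) = 3×5×7 = 105
triangle coeff Δ(1,2,3) = 1/105
Σ_t [0,0]: t=0:+1/4 = 1/4
(3j)²=3/35 [(1 2 3; 0 0 0)], sign=-1
Σ_t [0,0]: t=0:+1/12 = 1/12
(3j)²=2/21 [(1 2 3; -1 -1 2)], sign=-1
⇒ 4πI² = 6/7
I = (+1)√(6/7/(4π)) = 0.26116903

0.261169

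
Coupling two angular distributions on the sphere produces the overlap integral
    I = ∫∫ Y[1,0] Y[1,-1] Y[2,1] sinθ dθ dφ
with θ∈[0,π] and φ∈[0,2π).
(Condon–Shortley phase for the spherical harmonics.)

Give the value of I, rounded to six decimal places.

-0.218510

Rules hold: Σm=0, L=4 even, 0≤2≤2.
N = 3·3·5 = 45
Δ = 0!·2!·2!/5! = 1/30
Racah Σ t=0..0: t=0:+1/1 = 1/1
⇒ 3j(1 1 2; 0 0 0)² = 2/15, sgn +1
Racah Σ t=0..0: t=0:+1/2 = 1/2
⇒ 3j(1 1 2; 0 -1 1)² = 1/10, sgn -1
4πI² = N·(3j₀)²·(3jₘ)² = 3/5
I = -1·√(0.6/4π) = -0.21850969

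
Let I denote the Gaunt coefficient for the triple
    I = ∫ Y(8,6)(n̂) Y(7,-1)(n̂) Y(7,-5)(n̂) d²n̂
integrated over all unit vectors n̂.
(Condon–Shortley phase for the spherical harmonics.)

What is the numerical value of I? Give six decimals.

-0.034738

m-sum 0 ✓  L=22 even ✓  1≤7≤15 ✓
Π(2lᵢ+1) = 17×15×15 = 3825
triangle coeff Δ(8,7,7) = 1/22086194130
Σ_t [1,7]: t=1:−1/18289152000 t=2:+1/248832000 t=3:−1/24883200 t=4:+1/11943936 t=5:−1/24883200 t=6:+1/248832000 t=7:−1/18289152000 = 11/975421440
(3j)²=1750/289731 [(8 7 7; 0 0 0)], sign=-1
Σ_t [0,2]: t=0:+1/41803776000 t=1:−1/3048192000 t=2:+1/2786918400 = 1/18289152000
(3j)²=512/780045 [(8 7 7; 6 -1 -5)], sign=+1
⇒ 4πI² = 640000/42204149
I = (-1)√(640000/42204149/(4π)) = -0.03473821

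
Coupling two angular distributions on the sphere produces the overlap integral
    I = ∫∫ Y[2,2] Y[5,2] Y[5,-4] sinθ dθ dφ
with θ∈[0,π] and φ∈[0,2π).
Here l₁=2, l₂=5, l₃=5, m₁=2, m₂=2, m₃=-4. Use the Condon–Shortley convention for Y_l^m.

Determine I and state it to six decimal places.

Rules hold: Σm=0, L=12 even, 3≤5≤7.
N = 5·11·11 = 605
Δ = 2!·2!·8!/13! = 1/38610
Racah Σ t=0..2: t=0:+1/2880 t=1:−1/576 t=2:+1/2880 = -1/960
⇒ 3j(2 5 5; 0 0 0)² = 10/429, sgn +1
Racah Σ t=0..0: t=0:+1/20160 = 1/20160
⇒ 3j(2 5 5; 2 2 -4)² = 12/715, sgn -1
4πI² = N·(3j₀)²·(3jₘ)² = 40/169
I = -1·√(0.236686/4π) = -0.13724032

-0.137240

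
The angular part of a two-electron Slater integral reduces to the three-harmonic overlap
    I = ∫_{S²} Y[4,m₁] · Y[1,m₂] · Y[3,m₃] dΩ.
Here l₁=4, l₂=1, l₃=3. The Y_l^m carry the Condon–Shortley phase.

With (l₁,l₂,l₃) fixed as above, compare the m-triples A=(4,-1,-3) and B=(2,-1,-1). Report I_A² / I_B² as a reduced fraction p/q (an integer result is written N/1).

28/15

Shared (l₁,l₂,l₃)=(4,1,3): N and (l;000)² cancel in I_A²/I_B².
A: Δ = 2!·6!·0!/9! = 1/252; Racah Σ t=0..0: t=0:+1/1440 = 1/1440; ⇒ 3j(4 1 3; 4 -1 -3)² = 1/9, sgn +1
B: Δ = 2!·6!·0!/9! = 1/252; Racah Σ t=0..0: t=0:+1/96 = 1/96; ⇒ 3j(4 1 3; 2 -1 -1)² = 5/84, sgn +1
I_A²/I_B² = (1/9)/(5/84) = 28/15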